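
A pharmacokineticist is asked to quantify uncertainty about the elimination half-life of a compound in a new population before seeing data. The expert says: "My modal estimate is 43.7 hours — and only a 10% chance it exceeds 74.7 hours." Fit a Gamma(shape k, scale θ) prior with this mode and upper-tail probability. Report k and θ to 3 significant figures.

Gamma(k,θ) with k>1 has mode (k−1)θ, so θ = 43.7/(k−1).
Need P(X < 74.7) = 0.9 with θ tied to k this way. Start at k = 2, θ = 43.7: P(X<74.7) ≈ 0.510.
Too low — raise k to concentrate. Iterating converges to k ≈ 7.59.
Then θ = 43.7/(7.59−1) ≈ 6.63.

k ≈ 7.59, θ ≈ 6.63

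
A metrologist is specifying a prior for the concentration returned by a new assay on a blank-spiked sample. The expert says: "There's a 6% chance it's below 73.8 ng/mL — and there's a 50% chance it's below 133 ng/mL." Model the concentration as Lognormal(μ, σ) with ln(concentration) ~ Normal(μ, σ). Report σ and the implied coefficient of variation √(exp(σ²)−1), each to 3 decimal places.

If T ~ Lognormal(μ,σ) then ln T ~ Normal(μ,σ), so the p-quantile of ln T is μ + z_p·σ.
ln(73.8) = 4.301 and ln(133) = 4.89; z_{0.06} = -1.555, z_{0.5} = 0.
σ = (4.89 − 4.301)/(0 − (-1.555)) = 0.379.
μ = 4.301 − (-1.555)·0.379 = 4.890.
CV = √(exp(σ²)−1) = √(exp(0.1435)−1) = 0.393.

σ ≈ 0.379, CV ≈ 0.393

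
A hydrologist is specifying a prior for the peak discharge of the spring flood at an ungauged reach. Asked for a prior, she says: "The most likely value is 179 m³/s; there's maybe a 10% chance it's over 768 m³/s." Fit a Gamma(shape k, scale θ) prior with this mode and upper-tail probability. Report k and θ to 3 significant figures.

k ≈ 1.86, θ ≈ 209

Gamma(k,θ) with k>1 has mode (k−1)θ, so θ = 179/(k−1).
Need P(X < 768) = 0.9 with θ tied to k this way. Start at k = 2, θ = 179: P(X<768) ≈ 0.928.
Too high — lower k to spread out. Iterating converges to k ≈ 1.86.
Then θ = 179/(1.86−1) ≈ 209.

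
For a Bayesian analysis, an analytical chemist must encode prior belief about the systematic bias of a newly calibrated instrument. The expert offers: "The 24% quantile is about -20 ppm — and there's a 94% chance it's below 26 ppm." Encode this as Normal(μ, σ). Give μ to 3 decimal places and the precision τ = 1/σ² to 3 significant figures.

μ = -5.631, τ = 0.00242

For Normal(μ,σ), the p-quantile is μ + z_p·σ. Here z_{0.24} = -0.7063, z_{0.94} = 1.555.
So -20 = μ − 0.7063σ and 26 = μ + 1.555σ.
Subtracting: σ = (26 − -20)/(1.555 − (-0.7063)) = 20.344.
Then μ = -20 − (-0.7063)·20.344 = -5.631.
Precision τ = 1/σ² = 1/20.34² = 0.00242.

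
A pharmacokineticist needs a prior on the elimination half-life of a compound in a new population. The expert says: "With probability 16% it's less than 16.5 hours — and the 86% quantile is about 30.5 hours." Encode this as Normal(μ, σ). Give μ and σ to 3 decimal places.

The p-quantile of Normal(μ,σ) is μ + z_p·σ, with z_{0.16} = -0.9945 and z_{0.86} = 1.08.
Eliminate σ: μ = (z₂·x₁ − z₁·x₂)/(z₂ − z₁) = (1.08·16.5 − (-0.9945)·30.5)/2.075 = 23.210.
Then σ = (x₂ − x₁)/(z₂ − z₁) = (30.5 − 16.5)/2.075 = 6.748.

μ = 23.210, σ = 6.748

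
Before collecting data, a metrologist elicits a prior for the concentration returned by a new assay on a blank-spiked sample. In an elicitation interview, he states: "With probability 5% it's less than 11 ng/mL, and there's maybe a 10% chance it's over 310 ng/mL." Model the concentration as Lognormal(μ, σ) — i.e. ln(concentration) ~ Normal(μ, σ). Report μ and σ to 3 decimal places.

μ ≈ 4.274, σ ≈ 1.141

If T ~ Lognormal(μ,σ) then ln T ~ Normal(μ,σ), so the p-quantile of ln T is μ + z_p·σ.
ln(11) = 2.398 and ln(310) = 5.737; z_{0.05} = -1.645, z_{0.9} = 1.282.
σ = (5.737 − 2.398)/(1.282 − (-1.645)) = 1.141.
μ = 2.398 − (-1.645)·1.141 = 4.274.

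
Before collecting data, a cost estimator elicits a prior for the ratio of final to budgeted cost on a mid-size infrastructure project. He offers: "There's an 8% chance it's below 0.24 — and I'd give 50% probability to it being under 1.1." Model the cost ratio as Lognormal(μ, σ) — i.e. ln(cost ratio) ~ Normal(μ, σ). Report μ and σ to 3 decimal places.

μ ≈ 0.095, σ ≈ 1.084

If T ~ Lognormal(μ,σ) then ln T ~ Normal(μ,σ), so the p-quantile of ln T is μ + z_p·σ.
ln(0.24) = -1.427 and ln(1.1) = 0.09531; z_{0.08} = -1.405, z_{0.5} = 0.
σ = (0.09531 − -1.427)/(0 − (-1.405)) = 1.084.
μ = -1.427 − (-1.405)·1.084 = 0.095.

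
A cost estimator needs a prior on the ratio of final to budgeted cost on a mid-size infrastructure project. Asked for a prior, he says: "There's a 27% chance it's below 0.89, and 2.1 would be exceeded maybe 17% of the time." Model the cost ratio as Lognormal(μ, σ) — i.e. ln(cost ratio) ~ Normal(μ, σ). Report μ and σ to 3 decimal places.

μ ≈ 0.219, σ ≈ 0.548

If T ~ Lognormal(μ,σ) then ln T ~ Normal(μ,σ), so the p-quantile of ln T is μ + z_p·σ.
ln(0.89) = -0.1165 and ln(2.1) = 0.7419; z_{0.27} = -0.6128, z_{0.83} = 0.9542.
σ = (0.7419 − -0.1165)/(0.9542 − (-0.6128)) = 0.548.
μ = -0.1165 − (-0.6128)·0.548 = 0.219.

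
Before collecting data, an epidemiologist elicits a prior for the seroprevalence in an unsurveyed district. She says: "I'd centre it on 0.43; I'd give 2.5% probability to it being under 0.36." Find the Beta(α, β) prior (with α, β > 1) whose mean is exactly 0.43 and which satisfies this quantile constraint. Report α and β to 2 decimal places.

α ≈ 80.35, β ≈ 106.52

With mean 0.43 fixed, write α = 0.43s, β = 0.57s where s = α+β.
Need P(θ < 0.36) = 0.025 under Beta(0.43s, 0.57s). Normal approximation: (q−m)/√(m(1−m)/s) ≈ z_{0.025} = -1.96, so s ≈ 0.43·0.57·(-1.96)²/(0.36−0.43)² = 192.2.
At s = 192.2: P(θ<0.36) ≈ 0.023. Adjusting to match 0.025 gives s ≈ 186.87.
So α = 0.43·186.87 ≈ 80.35, β = 0.57·186.87 ≈ 106.52.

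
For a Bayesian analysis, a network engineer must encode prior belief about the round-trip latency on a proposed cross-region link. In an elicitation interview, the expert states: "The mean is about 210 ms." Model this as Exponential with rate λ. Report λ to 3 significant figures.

Exponential mean = 1/λ, so λ = 1/210.0 = 0.00476.

λ ≈ 0.00476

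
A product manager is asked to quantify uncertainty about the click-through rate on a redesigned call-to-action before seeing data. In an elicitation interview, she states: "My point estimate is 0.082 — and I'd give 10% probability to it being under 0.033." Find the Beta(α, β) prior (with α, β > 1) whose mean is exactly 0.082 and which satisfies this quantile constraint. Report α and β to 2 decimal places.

α ≈ 3.25, β ≈ 36.42

With mean 0.082 fixed, write α = 0.082s, β = 0.918s where s = α+β.
Need P(θ < 0.033) = 0.1 under Beta(0.082s, 0.918s). Normal approximation: (q−m)/√(m(1−m)/s) ≈ z_{0.1} = -1.28, so s ≈ 0.082·0.918·(-1.28)²/(0.033−0.082)² = 51.5.
At s = 51.5: P(θ<0.033) ≈ 0.066. Adjusting to match 0.1 gives s ≈ 39.68.
So α = 0.082·39.68 ≈ 3.25, β = 0.918·39.68 ≈ 36.42.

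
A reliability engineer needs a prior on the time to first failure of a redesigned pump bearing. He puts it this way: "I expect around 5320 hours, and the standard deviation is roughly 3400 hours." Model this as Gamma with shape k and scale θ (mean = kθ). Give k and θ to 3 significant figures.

k ≈ 2.45, θ ≈ 2170

For Gamma(k, scale θ): mean = kθ, variance = kθ², so CV = 1/√k.
CV = SD/mean = 3400/5320 = 0.6391, hence k = 1/CV² = 2.45.
Then θ = mean/k = 5320/2.45 = 2170.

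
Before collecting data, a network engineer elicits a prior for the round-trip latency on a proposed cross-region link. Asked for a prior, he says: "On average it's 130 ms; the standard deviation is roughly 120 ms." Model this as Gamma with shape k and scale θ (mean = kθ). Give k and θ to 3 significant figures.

For Gamma(k, scale θ): mean = kθ, variance = kθ², so CV = 1/√k.
CV = SD/mean = 120/130 = 0.9231, hence k = 1/CV² = 1.17.
Then θ = mean/k = 130/1.17 = 111.

k ≈ 1.17, θ ≈ 111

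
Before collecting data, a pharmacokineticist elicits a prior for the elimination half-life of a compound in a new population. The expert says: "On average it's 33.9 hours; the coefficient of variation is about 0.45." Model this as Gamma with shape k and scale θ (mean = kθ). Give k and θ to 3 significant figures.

For Gamma(k, scale θ): mean = kθ, variance = kθ², so CV = 1/√k.
CV = 0.45, hence k = 1/CV² = 4.94.
Then θ = mean/k = 33.9/4.94 = 6.86.

k ≈ 4.94, θ ≈ 6.86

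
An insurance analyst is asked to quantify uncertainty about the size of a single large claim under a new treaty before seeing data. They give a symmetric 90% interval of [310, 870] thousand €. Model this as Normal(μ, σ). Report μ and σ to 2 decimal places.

A symmetric 90% interval runs μ ± z·σ with z = 1.645.
Half-width = 280, so σ = 280/1.645 = 170.23.
μ is the interval midpoint, 590.00.

μ = 590.00, σ = 170.23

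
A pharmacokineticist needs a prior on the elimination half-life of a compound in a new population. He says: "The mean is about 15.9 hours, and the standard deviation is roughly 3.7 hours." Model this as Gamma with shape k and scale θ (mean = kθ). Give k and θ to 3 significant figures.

k ≈ 18.5, θ ≈ 0.861

For Gamma(k, scale θ): mean = kθ, variance = kθ², so CV = 1/√k.
CV = SD/mean = 3.7/15.9 = 0.2327, hence k = 1/CV² = 18.5.
Then θ = mean/k = 15.9/18.5 = 0.861.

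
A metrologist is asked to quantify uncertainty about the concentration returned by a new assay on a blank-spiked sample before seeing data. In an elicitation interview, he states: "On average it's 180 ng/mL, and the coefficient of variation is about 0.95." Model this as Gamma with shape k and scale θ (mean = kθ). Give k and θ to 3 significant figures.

k ≈ 1.11, θ ≈ 162

For Gamma(k, scale θ): mean = kθ, variance = kθ², so CV = 1/√k.
CV = 0.95, hence k = 1/CV² = 1.11.
Then θ = mean/k = 180/1.11 = 162.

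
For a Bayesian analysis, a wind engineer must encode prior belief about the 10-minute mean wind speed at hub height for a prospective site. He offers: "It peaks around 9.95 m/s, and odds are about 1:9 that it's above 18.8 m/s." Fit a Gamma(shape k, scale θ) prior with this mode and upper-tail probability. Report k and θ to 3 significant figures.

Gamma(k,θ) with k>1 has mode (k−1)θ, so θ = 9.95/(k−1).
Need P(X < 18.8) = 0.9 with θ tied to k this way. Start at k = 2, θ = 9.95: P(X<18.8) ≈ 0.563.
Too low — raise k to concentrate. Iterating converges to k ≈ 5.72.
Then θ = 9.95/(5.72−1) ≈ 2.11.

k ≈ 5.72, θ ≈ 2.11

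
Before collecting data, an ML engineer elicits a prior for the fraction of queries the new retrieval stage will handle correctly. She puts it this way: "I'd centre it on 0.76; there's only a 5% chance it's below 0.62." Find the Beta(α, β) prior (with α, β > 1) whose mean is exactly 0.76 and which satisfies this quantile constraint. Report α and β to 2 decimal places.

α ≈ 21.46, β ≈ 6.78

With mean 0.76 fixed, write α = 0.76s, β = 0.24s where s = α+β.
Need P(θ < 0.62) = 0.05 under Beta(0.76s, 0.24s). Normal approximation: (q−m)/√(m(1−m)/s) ≈ z_{0.05} = -1.64, so s ≈ 0.76·0.24·(-1.64)²/(0.62−0.76)² = 25.2.
At s = 25.2: P(θ<0.62) ≈ 0.059. Adjusting to match 0.05 gives s ≈ 28.24.
So α = 0.76·28.24 ≈ 21.46, β = 0.24·28.24 ≈ 6.78.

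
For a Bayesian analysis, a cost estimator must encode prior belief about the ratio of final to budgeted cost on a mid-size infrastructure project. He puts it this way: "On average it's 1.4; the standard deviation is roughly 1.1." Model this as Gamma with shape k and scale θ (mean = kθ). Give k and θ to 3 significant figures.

For Gamma(k, scale θ): mean = kθ, variance = kθ², so CV = 1/√k.
CV = SD/mean = 1.1/1.4 = 0.7857, hence k = 1/CV² = 1.62.
Then θ = mean/k = 1.4/1.62 = 0.864.

k ≈ 1.62, θ ≈ 0.864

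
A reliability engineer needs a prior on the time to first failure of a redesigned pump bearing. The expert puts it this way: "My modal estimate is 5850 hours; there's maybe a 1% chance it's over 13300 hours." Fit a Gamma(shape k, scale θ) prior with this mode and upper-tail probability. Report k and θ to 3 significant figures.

Gamma(k,θ) with k>1 has mode (k−1)θ, so θ = 5850/(k−1).
Need P(X < 13300) = 0.99 with θ tied to k this way. Start at k = 2, θ = 5850: P(X<13300) ≈ 0.663.
Too low — raise k to concentrate. Iterating converges to k ≈ 8.1.
Then θ = 5850/(8.1−1) ≈ 824.

k ≈ 8.1, θ ≈ 824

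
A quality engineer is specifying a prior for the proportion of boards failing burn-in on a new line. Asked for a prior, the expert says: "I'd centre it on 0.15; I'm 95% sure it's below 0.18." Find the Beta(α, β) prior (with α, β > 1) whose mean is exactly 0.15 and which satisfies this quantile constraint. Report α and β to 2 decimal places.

α ≈ 61.16, β ≈ 346.58

With mean 0.15 fixed, write α = 0.15s, β = 0.85s where s = α+β.
Need P(θ < 0.18) = 0.95 under Beta(0.15s, 0.85s). Normal approximation: (q−m)/√(m(1−m)/s) ≈ z_{0.95} = 1.64, so s ≈ 0.15·0.85·(1.64)²/(0.18−0.15)² = 383.3.
At s = 383.3: P(θ<0.18) ≈ 0.945. Adjusting to match 0.95 gives s ≈ 407.74.
So α = 0.15·407.74 ≈ 61.16, β = 0.85·407.74 ≈ 346.58.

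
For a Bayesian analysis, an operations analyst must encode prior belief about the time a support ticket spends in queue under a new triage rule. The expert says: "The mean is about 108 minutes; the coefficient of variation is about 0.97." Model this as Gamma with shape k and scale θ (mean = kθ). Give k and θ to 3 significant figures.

For Gamma(k, scale θ): mean = kθ, variance = kθ², so CV = 1/√k.
CV = 0.97, hence k = 1/CV² = 1.06.
Then θ = mean/k = 108/1.06 = 102.

k ≈ 1.06, θ ≈ 102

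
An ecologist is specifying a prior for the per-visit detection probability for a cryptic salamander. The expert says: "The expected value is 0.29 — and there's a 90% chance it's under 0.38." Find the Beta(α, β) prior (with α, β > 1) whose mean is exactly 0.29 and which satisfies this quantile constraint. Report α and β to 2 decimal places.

α ≈ 12.54, β ≈ 30.69

With mean 0.29 fixed, write α = 0.29s, β = 0.71s where s = α+β.
Need P(θ < 0.38) = 0.9 under Beta(0.29s, 0.71s). Normal approximation: (q−m)/√(m(1−m)/s) ≈ z_{0.9} = 1.28, so s ≈ 0.29·0.71·(1.28)²/(0.38−0.29)² = 41.7.
At s = 41.7: P(θ<0.38) ≈ 0.896. Adjusting to match 0.9 gives s ≈ 43.23.
So α = 0.29·43.23 ≈ 12.54, β = 0.71·43.23 ≈ 30.69.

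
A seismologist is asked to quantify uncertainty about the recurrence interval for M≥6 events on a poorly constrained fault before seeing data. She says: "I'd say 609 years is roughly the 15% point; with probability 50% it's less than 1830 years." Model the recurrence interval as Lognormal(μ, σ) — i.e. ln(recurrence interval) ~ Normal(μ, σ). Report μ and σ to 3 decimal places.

If T ~ Lognormal(μ,σ) then ln T ~ Normal(μ,σ), so the p-quantile of ln T is μ + z_p·σ.
ln(609) = 6.412 and ln(1830) = 7.512; z_{0.15} = -1.036, z_{0.5} = 0.
σ = (7.512 − 6.412)/(0 − (-1.036)) = 1.062.
μ = 6.412 − (-1.036)·1.062 = 7.512.

μ ≈ 7.512, σ ≈ 1.062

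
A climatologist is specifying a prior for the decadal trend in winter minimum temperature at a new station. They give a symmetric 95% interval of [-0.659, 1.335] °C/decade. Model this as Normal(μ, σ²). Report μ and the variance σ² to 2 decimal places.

μ = 0.34, σ² = 0.26

A symmetric 95% interval runs μ ± z·σ with z = 1.96.
Half-width = 0.997, so σ = 0.997/1.96 = 0.509 and σ² = 0.26.
μ is the interval midpoint, 0.34.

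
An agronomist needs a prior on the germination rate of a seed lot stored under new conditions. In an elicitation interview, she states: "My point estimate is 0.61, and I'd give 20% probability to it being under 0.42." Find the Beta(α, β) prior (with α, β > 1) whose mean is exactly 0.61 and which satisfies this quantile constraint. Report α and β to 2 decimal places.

With mean 0.61 fixed, write α = 0.61s, β = 0.39s where s = α+β.
Need P(θ < 0.42) = 0.2 under Beta(0.61s, 0.39s). Normal approximation: (q−m)/√(m(1−m)/s) ≈ z_{0.2} = -0.842, so s ≈ 0.61·0.39·(-0.842)²/(0.42−0.61)² = 4.7.
At s = 4.7: P(θ<0.42) ≈ 0.197. Adjusting to match 0.2 gives s ≈ 4.54.
So α = 0.61·4.54 ≈ 2.77, β = 0.39·4.54 ≈ 1.77.

α ≈ 2.77, β ≈ 1.77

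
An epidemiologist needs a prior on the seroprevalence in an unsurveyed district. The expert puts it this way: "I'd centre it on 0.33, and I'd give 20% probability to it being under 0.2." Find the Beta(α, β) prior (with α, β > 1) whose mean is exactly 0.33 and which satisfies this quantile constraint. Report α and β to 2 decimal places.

With mean 0.33 fixed, write α = 0.33s, β = 0.67s where s = α+β.
Need P(θ < 0.2) = 0.2 under Beta(0.33s, 0.67s). Normal approximation: (q−m)/√(m(1−m)/s) ≈ z_{0.2} = -0.842, so s ≈ 0.33·0.67·(-0.842)²/(0.2−0.33)² = 9.3.
At s = 9.3: P(θ<0.2) ≈ 0.205. Adjusting to match 0.2 gives s ≈ 9.62.
So α = 0.33·9.62 ≈ 3.17, β = 0.67·9.62 ≈ 6.44.

α ≈ 3.17, β ≈ 6.44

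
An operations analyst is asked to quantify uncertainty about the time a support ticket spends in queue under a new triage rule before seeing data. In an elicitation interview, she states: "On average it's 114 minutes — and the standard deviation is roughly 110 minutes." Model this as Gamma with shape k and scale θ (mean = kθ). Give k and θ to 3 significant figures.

k ≈ 1.07, θ ≈ 106

For Gamma(k, scale θ): mean = kθ, variance = kθ², so CV = 1/√k.
CV = SD/mean = 110/114 = 0.9649, hence k = 1/CV² = 1.07.
Then θ = mean/k = 114/1.07 = 106.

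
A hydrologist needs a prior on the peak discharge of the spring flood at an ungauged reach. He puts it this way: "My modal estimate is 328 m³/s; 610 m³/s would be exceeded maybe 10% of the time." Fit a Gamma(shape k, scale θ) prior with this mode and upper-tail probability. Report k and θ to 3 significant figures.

k ≈ 5.96, θ ≈ 66.1

Gamma(k,θ) with k>1 has mode (k−1)θ, so θ = 328/(k−1).
Need P(X < 610) = 0.9 with θ tied to k this way. Start at k = 2, θ = 328: P(X<610) ≈ 0.555.
Too low — raise k to concentrate. Iterating converges to k ≈ 5.96.
Then θ = 328/(5.96−1) ≈ 66.1.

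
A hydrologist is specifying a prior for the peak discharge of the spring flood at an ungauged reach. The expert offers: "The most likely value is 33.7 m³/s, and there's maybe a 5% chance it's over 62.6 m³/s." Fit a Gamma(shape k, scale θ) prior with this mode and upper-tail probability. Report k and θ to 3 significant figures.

k ≈ 8.26, θ ≈ 4.64

Gamma(k,θ) with k>1 has mode (k−1)θ, so θ = 33.7/(k−1).
Need P(X < 62.6) = 0.95 with θ tied to k this way. Start at k = 2, θ = 33.7: P(X<62.6) ≈ 0.554.
Too low — raise k to concentrate. Iterating converges to k ≈ 8.26.
Then θ = 33.7/(8.26−1) ≈ 4.64.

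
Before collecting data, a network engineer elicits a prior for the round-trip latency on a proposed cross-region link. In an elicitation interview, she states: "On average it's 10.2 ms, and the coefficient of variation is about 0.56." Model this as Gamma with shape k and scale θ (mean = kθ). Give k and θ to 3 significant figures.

k ≈ 3.19, θ ≈ 3.2

For Gamma(k, scale θ): mean = kθ, variance = kθ², so CV = 1/√k.
CV = 0.56, hence k = 1/CV² = 3.19.
Then θ = mean/k = 10.2/3.19 = 3.2.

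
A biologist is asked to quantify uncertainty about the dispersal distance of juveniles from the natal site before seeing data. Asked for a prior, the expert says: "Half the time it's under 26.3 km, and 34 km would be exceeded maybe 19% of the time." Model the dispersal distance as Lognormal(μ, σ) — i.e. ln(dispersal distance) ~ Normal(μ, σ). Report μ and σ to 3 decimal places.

μ ≈ 3.270, σ ≈ 0.293

If T ~ Lognormal(μ,σ) then ln T ~ Normal(μ,σ), so the p-quantile of ln T is μ + z_p·σ.
ln(26.3) = 3.27 and ln(34) = 3.526; z_{0.5} = 0, z_{0.81} = 0.8779.
σ = (3.526 − 3.27)/(0.8779 − (0)) = 0.293.
μ = 3.27 − (0)·0.293 = 3.270.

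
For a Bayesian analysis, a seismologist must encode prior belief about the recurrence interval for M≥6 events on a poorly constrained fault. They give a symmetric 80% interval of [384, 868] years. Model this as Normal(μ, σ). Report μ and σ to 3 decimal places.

A symmetric 80% interval runs μ ± z·σ with z = 1.282.
Half-width = 242, so σ = 242/1.282 = 188.834.
μ is the interval midpoint, 626.000.

μ = 626.000, σ = 188.834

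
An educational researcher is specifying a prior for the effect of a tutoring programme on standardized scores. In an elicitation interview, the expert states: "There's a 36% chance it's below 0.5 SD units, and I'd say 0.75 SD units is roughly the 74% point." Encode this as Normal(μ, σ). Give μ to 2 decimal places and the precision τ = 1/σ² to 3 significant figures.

μ = 0.59, τ = 16.1

For Normal(μ,σ), the p-quantile is μ + z_p·σ. Here z_{0.36} = -0.3585, z_{0.74} = 0.6433.
So 0.5 = μ − 0.3585σ and 0.75 = μ + 0.6433σ.
Subtracting: σ = (0.75 − 0.5)/(0.6433 − (-0.3585)) = 0.25.
Then μ = 0.5 − (-0.3585)·0.25 = 0.59.
Precision τ = 1/σ² = 1/0.2495² = 16.1.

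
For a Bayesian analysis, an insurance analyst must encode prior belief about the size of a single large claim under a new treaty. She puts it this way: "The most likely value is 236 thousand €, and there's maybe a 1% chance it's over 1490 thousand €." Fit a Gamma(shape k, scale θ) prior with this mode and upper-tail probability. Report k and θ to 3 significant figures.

Gamma(k,θ) with k>1 has mode (k−1)θ, so θ = 236/(k−1).
Need P(X < 1490) = 0.99 with θ tied to k this way. Start at k = 2, θ = 236: P(X<1490) ≈ 0.987.
Too low — raise k to concentrate. Iterating converges to k ≈ 2.07.
Then θ = 236/(2.07−1) ≈ 220.

k ≈ 2.07, θ ≈ 220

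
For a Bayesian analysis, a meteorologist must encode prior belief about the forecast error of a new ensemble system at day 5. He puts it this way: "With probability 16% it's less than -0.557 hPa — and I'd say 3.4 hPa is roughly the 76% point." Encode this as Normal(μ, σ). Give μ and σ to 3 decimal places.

μ = 1.757, σ = 2.327

The p-quantile of Normal(μ,σ) is μ + z_p·σ, with z_{0.16} = -0.9945 and z_{0.76} = 0.7063.
Eliminate σ: μ = (z₂·x₁ − z₁·x₂)/(z₂ − z₁) = (0.7063·-0.557 − (-0.9945)·3.4)/1.701 = 1.757.
Then σ = (x₂ − x₁)/(z₂ − z₁) = (3.4 − -0.557)/1.701 = 2.327.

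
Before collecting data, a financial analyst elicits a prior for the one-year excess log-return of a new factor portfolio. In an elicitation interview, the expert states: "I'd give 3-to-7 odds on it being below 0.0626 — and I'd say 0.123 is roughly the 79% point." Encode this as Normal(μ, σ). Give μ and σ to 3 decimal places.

μ = 0.086, σ = 0.045

For Normal(μ,σ), the p-quantile is μ + z_p·σ. Here z_{0.3} = -0.5244, z_{0.79} = 0.8064.
So 0.0626 = μ − 0.5244σ and 0.123 = μ + 0.8064σ.
Subtracting: σ = (0.123 − 0.0626)/(0.8064 − (-0.5244)) = 0.045.
Then μ = 0.0626 − (-0.5244)·0.045 = 0.086.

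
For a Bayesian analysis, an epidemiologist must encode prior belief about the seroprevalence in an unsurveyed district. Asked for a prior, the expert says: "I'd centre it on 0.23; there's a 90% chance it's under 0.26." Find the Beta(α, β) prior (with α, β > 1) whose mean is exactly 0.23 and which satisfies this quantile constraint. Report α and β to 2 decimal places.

With mean 0.23 fixed, write α = 0.23s, β = 0.77s where s = α+β.
Need P(θ < 0.26) = 0.9 under Beta(0.23s, 0.77s). Normal approximation: (q−m)/√(m(1−m)/s) ≈ z_{0.9} = 1.28, so s ≈ 0.23·0.77·(1.28)²/(0.26−0.23)² = 323.2.
At s = 323.2: P(θ<0.26) ≈ 0.898. Adjusting to match 0.9 gives s ≈ 330.08.
So α = 0.23·330.08 ≈ 75.92, β = 0.77·330.08 ≈ 254.16.

α ≈ 75.92, β ≈ 254.16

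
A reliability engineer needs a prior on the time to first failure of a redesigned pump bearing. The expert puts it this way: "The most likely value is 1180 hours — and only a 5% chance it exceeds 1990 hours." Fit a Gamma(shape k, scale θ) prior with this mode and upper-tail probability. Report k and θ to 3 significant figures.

Gamma(k,θ) with k>1 has mode (k−1)θ, so θ = 1180/(k−1).
Need P(X < 1990) = 0.95 with θ tied to k this way. Start at k = 2, θ = 1180: P(X<1990) ≈ 0.503.
Too low — raise k to concentrate. Iterating converges to k ≈ 11.2.
Then θ = 1180/(11.2−1) ≈ 115.

k ≈ 11.2, θ ≈ 115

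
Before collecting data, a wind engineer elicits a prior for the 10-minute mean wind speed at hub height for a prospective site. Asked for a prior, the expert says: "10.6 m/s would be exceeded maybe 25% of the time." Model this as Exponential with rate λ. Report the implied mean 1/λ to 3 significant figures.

mean ≈ 7.65 m/s

P(T > 10.6) = e^(−λ·10.6) = 0.25, so λ = −ln(0.25)/10.6 = 0.131.
Mean = 1/λ = 7.65 m/s.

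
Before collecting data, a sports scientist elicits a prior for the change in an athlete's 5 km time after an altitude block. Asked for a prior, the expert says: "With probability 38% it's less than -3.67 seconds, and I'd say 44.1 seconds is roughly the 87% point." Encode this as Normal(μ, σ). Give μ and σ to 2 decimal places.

μ = 6.52, σ = 33.36

The p-quantile of Normal(μ,σ) is μ + z_p·σ, with z_{0.38} = -0.3055 and z_{0.87} = 1.126.
Eliminate σ: μ = (z₂·x₁ − z₁·x₂)/(z₂ − z₁) = (1.126·-3.67 − (-0.3055)·44.1)/1.432 = 6.52.
Then σ = (x₂ − x₁)/(z₂ − z₁) = (44.1 − -3.67)/1.432 = 33.36.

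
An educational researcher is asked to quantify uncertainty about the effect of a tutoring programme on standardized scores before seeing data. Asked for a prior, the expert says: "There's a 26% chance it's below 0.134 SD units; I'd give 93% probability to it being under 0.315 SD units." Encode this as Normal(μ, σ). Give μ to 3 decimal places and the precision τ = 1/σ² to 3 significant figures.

μ = 0.189, τ = 137

For Normal(μ,σ), the p-quantile is μ + z_p·σ. Here z_{0.26} = -0.6433, z_{0.93} = 1.476.
So 0.134 = μ − 0.6433σ and 0.315 = μ + 1.476σ.
Subtracting: σ = (0.315 − 0.134)/(1.476 − (-0.6433)) = 0.085.
Then μ = 0.134 − (-0.6433)·0.085 = 0.189.
Precision τ = 1/σ² = 1/0.08541² = 137.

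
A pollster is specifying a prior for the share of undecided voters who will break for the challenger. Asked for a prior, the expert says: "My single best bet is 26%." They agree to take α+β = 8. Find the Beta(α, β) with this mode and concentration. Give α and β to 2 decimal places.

α = 2.56, β = 5.44

For α,β > 1 the Beta mode is (α−1)/(α+β−2). With α+β = 8, the mode is (α−1)/6.
Set (α−1)/6 = 0.26 → α = 1 + 0.26·6 = 2.56.
β = 8 − α = 5.44.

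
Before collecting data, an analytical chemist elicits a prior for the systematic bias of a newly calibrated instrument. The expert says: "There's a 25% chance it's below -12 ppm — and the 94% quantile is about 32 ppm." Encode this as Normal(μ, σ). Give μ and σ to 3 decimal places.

μ = 1.313, σ = 19.737

The p-quantile of Normal(μ,σ) is μ + z_p·σ, with z_{0.25} = -0.6745 and z_{0.94} = 1.555.
Eliminate σ: μ = (z₂·x₁ − z₁·x₂)/(z₂ − z₁) = (1.555·-12 − (-0.6745)·32)/2.229 = 1.313.
Then σ = (x₂ − x₁)/(z₂ − z₁) = (32 − -12)/2.229 = 19.737.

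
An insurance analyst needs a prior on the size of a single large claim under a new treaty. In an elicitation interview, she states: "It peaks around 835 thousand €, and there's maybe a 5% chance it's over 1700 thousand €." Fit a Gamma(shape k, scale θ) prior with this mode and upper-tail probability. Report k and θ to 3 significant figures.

Gamma(k,θ) with k>1 has mode (k−1)θ, so θ = 835/(k−1).
Need P(X < 1700) = 0.95 with θ tied to k this way. Start at k = 2, θ = 835: P(X<1700) ≈ 0.604.
Too low — raise k to concentrate. Iterating converges to k ≈ 6.48.
Then θ = 835/(6.48−1) ≈ 152.

k ≈ 6.48, θ ≈ 152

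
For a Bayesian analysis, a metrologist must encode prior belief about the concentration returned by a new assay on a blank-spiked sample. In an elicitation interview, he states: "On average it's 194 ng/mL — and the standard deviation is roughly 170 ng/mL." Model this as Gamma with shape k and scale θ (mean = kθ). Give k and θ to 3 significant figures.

For Gamma(k, scale θ): mean = kθ, variance = kθ², so CV = 1/√k.
CV = SD/mean = 170/194 = 0.8763, hence k = 1/CV² = 1.3.
Then θ = mean/k = 194/1.3 = 149.

k ≈ 1.3, θ ≈ 149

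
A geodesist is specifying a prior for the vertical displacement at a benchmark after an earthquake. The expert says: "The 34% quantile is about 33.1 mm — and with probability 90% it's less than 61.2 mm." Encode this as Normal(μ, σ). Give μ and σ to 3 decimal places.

For Normal(μ,σ), the p-quantile is μ + z_p·σ. Here z_{0.34} = -0.4125, z_{0.9} = 1.282.
So 33.1 = μ − 0.4125σ and 61.2 = μ + 1.282σ.
Subtracting: σ = (61.2 − 33.1)/(1.282 − (-0.4125)) = 16.588.
Then μ = 33.1 − (-0.4125)·16.588 = 39.942.

μ = 39.942, σ = 16.588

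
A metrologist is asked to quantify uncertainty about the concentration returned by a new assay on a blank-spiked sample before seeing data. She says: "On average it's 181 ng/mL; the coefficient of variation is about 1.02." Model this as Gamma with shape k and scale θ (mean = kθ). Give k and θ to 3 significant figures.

For Gamma(k, scale θ): mean = kθ, variance = kθ², so CV = 1/√k.
CV = 1.02, hence k = 1/CV² = 0.961.
Then θ = mean/k = 181/0.961 = 188.

k ≈ 0.961, θ ≈ 188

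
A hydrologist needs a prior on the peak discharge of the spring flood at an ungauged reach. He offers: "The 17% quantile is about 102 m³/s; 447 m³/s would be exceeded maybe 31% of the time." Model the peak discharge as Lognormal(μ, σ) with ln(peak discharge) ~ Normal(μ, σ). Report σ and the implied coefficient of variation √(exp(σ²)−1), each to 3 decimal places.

If T ~ Lognormal(μ,σ) then ln T ~ Normal(μ,σ), so the p-quantile of ln T is μ + z_p·σ.
ln(102) = 4.625 and ln(447) = 6.103; z_{0.17} = -0.9542, z_{0.69} = 0.4959.
σ = (6.103 − 4.625)/(0.4959 − (-0.9542)) = 1.019.
μ = 4.625 − (-0.9542)·1.019 = 5.597.
CV = √(exp(σ²)−1) = √(exp(1.0384)−1) = 1.351.

σ ≈ 1.019, CV ≈ 1.351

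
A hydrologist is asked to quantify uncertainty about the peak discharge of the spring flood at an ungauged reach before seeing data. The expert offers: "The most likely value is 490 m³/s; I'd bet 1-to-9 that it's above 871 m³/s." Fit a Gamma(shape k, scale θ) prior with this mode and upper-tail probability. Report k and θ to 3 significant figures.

Gamma(k,θ) with k>1 has mode (k−1)θ, so θ = 490/(k−1).
Need P(X < 871) = 0.9 with θ tied to k this way. Start at k = 2, θ = 490: P(X<871) ≈ 0.530.
Too low — raise k to concentrate. Iterating converges to k ≈ 6.75.
Then θ = 490/(6.75−1) ≈ 85.3.

k ≈ 6.75, θ ≈ 85.3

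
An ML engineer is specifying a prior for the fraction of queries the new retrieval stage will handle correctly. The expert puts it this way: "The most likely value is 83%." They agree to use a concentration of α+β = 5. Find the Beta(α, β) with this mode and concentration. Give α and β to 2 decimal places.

For α,β > 1 the Beta mode is (α−1)/(α+β−2). With α+β = 5, the mode is (α−1)/3.
Set (α−1)/3 = 0.83 → α = 1 + 0.83·3 = 3.49.
β = 5 − α = 1.51.

α = 3.49, β = 1.51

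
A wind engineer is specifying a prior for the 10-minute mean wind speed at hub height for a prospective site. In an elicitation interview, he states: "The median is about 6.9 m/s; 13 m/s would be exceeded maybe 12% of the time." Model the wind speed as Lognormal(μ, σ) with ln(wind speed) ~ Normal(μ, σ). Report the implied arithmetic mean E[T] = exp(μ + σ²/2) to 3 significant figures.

If T ~ Lognormal(μ,σ) then ln T ~ Normal(μ,σ), so the p-quantile of ln T is μ + z_p·σ.
ln(6.9) = 1.932 and ln(13) = 2.565; z_{0.5} = 0, z_{0.88} = 1.175.
σ = (2.565 − 1.932)/(1.175 − (0)) = 0.539.
μ = 1.932 − (0)·0.539 = 1.932.
E[T] = exp(μ + σ²/2) = exp(1.932 + 0.1453) = 7.98 m/s.

E[T] ≈ 7.98 m/s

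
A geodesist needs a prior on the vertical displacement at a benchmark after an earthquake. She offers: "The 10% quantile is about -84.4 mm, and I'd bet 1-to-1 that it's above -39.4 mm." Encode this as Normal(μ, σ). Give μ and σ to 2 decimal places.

The p-quantile of Normal(μ,σ) is μ + z_p·σ, with z_{0.1} = -1.282 and z_{0.5} = 0.
Eliminate σ: μ = (z₂·x₁ − z₁·x₂)/(z₂ − z₁) = (0·-84.4 − (-1.282)·-39.4)/1.282 = -39.40.
Then σ = (x₂ − x₁)/(z₂ − z₁) = (-39.4 − -84.4)/1.282 = 35.11.

μ = -39.40, σ = 35.11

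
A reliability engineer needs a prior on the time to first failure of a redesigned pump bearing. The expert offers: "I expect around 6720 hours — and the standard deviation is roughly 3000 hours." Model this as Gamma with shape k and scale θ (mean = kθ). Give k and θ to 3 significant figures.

For Gamma(k, scale θ): mean = kθ, variance = kθ², so CV = 1/√k.
CV = SD/mean = 3000/6720 = 0.4464, hence k = 1/CV² = 5.02.
Then θ = mean/k = 6720/5.02 = 1340.

k ≈ 5.02, θ ≈ 1340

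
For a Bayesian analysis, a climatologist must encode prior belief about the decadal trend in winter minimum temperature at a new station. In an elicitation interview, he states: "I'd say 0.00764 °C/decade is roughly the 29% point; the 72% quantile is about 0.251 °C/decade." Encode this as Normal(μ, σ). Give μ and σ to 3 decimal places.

μ = 0.126, σ = 0.214

The p-quantile of Normal(μ,σ) is μ + z_p·σ, with z_{0.29} = -0.5534 and z_{0.72} = 0.5828.
Eliminate σ: μ = (z₂·x₁ − z₁·x₂)/(z₂ − z₁) = (0.5828·0.00764 − (-0.5534)·0.251)/1.136 = 0.126.
Then σ = (x₂ − x₁)/(z₂ − z₁) = (0.251 − 0.00764)/1.136 = 0.214.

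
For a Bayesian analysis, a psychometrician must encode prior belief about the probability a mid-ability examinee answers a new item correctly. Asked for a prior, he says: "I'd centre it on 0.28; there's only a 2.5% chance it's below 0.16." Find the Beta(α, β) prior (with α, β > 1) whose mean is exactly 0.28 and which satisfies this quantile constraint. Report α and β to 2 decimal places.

α ≈ 12.51, β ≈ 32.18

With mean 0.28 fixed, write α = 0.28s, β = 0.72s where s = α+β.
Need P(θ < 0.16) = 0.025 under Beta(0.28s, 0.72s). Normal approximation: (q−m)/√(m(1−m)/s) ≈ z_{0.025} = -1.96, so s ≈ 0.28·0.72·(-1.96)²/(0.16−0.28)² = 53.8.
At s = 53.8: P(θ<0.16) ≈ 0.015. Adjusting to match 0.025 gives s ≈ 44.69.
So α = 0.28·44.69 ≈ 12.51, β = 0.72·44.69 ≈ 32.18.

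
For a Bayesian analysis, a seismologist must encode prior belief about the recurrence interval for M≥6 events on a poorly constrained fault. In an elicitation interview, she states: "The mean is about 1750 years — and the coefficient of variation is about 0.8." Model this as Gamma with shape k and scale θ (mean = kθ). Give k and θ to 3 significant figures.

For Gamma(k, scale θ): mean = kθ, variance = kθ², so CV = 1/√k.
CV = 0.8, hence k = 1/CV² = 1.56.
Then θ = mean/k = 1750/1.56 = 1120.

k ≈ 1.56, θ ≈ 1120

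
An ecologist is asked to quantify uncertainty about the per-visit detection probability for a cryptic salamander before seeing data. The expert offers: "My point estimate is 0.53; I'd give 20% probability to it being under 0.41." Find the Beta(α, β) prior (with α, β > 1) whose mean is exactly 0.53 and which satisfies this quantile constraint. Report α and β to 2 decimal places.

With mean 0.53 fixed, write α = 0.53s, β = 0.47s where s = α+β.
Need P(θ < 0.41) = 0.2 under Beta(0.53s, 0.47s). Normal approximation: (q−m)/√(m(1−m)/s) ≈ z_{0.2} = -0.842, so s ≈ 0.53·0.47·(-0.842)²/(0.41−0.53)² = 12.3.
At s = 12.3: P(θ<0.41) ≈ 0.200. Adjusting to match 0.2 gives s ≈ 12.29.
So α = 0.53·12.29 ≈ 6.51, β = 0.47·12.29 ≈ 5.78.

α ≈ 6.51, β ≈ 5.78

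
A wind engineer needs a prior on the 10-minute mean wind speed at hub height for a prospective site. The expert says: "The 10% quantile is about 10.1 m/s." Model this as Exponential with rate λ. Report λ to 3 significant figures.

P(T < 10.1) = 1 − e^(−λ·10.1) = 0.1, so λ = −ln(1−0.1)/10.1 = −ln(0.9)/10.1 = 0.0104.

λ ≈ 0.0104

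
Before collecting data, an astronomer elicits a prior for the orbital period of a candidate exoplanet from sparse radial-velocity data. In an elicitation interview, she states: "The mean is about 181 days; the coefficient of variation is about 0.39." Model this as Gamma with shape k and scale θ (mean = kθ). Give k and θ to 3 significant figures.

k ≈ 6.57, θ ≈ 27.5

For Gamma(k, scale θ): mean = kθ, variance = kθ², so CV = 1/√k.
CV = 0.39, hence k = 1/CV² = 6.57.
Then θ = mean/k = 181/6.57 = 27.5.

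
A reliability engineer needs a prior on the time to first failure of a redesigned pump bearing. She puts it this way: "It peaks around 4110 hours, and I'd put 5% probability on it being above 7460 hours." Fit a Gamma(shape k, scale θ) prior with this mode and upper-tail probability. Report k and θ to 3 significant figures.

k ≈ 8.84, θ ≈ 524

Gamma(k,θ) with k>1 has mode (k−1)θ, so θ = 4110/(k−1).
Need P(X < 7460) = 0.95 with θ tied to k this way. Start at k = 2, θ = 4110: P(X<7460) ≈ 0.542.
Too low — raise k to concentrate. Iterating converges to k ≈ 8.84.
Then θ = 4110/(8.84−1) ≈ 524.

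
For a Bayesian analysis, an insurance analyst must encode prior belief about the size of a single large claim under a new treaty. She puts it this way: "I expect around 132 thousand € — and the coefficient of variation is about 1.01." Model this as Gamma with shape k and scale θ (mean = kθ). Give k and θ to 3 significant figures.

k ≈ 0.98, θ ≈ 135

For Gamma(k, scale θ): mean = kθ, variance = kθ², so CV = 1/√k.
CV = 1.01, hence k = 1/CV² = 0.98.
Then θ = mean/k = 132/0.98 = 135.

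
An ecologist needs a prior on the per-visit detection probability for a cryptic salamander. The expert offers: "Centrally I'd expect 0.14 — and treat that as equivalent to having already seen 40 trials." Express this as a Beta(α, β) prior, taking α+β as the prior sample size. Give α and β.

α = 5.6, β = 34.4

Under the effective-sample-size interpretation, Beta(α, β) has prior mean α/(α+β) and prior sample size α+β.
So α+β = 40 and α/(α+β) = 0.14, giving α = 0.14·40 = 5.6 and β = 40 − 5.6 = 34.4.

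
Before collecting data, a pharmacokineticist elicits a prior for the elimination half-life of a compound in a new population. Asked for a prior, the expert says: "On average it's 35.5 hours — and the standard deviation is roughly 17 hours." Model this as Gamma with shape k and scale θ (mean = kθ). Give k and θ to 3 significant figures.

k ≈ 4.36, θ ≈ 8.14

For Gamma(k, scale θ): mean = kθ, variance = kθ², so CV = 1/√k.
CV = SD/mean = 17/35.5 = 0.4789, hence k = 1/CV² = 4.36.
Then θ = mean/k = 35.5/4.36 = 8.14.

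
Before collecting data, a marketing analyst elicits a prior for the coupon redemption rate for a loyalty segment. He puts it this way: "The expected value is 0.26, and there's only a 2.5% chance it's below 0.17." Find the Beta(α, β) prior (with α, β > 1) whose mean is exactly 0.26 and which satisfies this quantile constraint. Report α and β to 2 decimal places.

α ≈ 20.53, β ≈ 58.43

With mean 0.26 fixed, write α = 0.26s, β = 0.74s where s = α+β.
Need P(θ < 0.17) = 0.025 under Beta(0.26s, 0.74s). Normal approximation: (q−m)/√(m(1−m)/s) ≈ z_{0.025} = -1.96, so s ≈ 0.26·0.74·(-1.96)²/(0.17−0.26)² = 91.2.
At s = 91.2: P(θ<0.17) ≈ 0.017. Adjusting to match 0.025 gives s ≈ 78.96.
So α = 0.26·78.96 ≈ 20.53, β = 0.74·78.96 ≈ 58.43.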